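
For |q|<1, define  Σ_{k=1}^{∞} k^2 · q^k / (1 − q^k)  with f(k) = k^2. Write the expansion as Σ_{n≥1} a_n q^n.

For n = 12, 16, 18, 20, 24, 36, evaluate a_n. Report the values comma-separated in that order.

q^12  k|12↦f(k): 12:144 6:36 4:16 3:9 2:4 1:1  a_12=210
d|16:{1,2,4,8,16}  Σf=1+4+16+64+256=341
q^18  k|18↦f(k): 1:1 2:4 3:9 6:36 9:81 18:324  a_18=455
[q^20] f(20)=400,f(10)=100,f(5)=25,f(4)=16,f(2)=4,f(1)=1 ⇒ 546
n=24: 1·24 2·12 3·8 4·6 6·4 8·3 12·2 24·1  f→[1+4+9+16+36+64+144+576]=850
n=36: 1·36 2·18 3·12 4·9 6·6 9·4 12·3 18·2 36·1  f→[1+4+9+16+36+81+144+324+1296]=1911

210, 341, 455, 546, 850, 1911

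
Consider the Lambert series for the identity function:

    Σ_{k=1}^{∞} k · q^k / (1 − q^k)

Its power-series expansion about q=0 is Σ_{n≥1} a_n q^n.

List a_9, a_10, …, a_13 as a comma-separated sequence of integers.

d|9:{9,3,1}  Σf=9+3+1=13
n=10: 10·1 5·2 2·5 1·10  f→[10+5+2+1]=18
d|11:{11,1}  Σf=11+1=12
d|12:{1,2,3,4,6,12}  Σf=1+2+3+4+6+12=28
n=13: 1·13 13·1  f→[1+13]=14

13, 18, 12, 28, 14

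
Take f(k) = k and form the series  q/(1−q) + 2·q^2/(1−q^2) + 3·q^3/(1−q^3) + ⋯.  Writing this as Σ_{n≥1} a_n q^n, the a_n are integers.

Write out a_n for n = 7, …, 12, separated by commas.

8, 15, 13, 18, 12, 28

[q^7] f(1)=1,f(7)=7 ⇒ 8
q^8  k|8↦f(k): 1:1 2:2 4:4 8:8  a_8=15
q^9  k|9↦f(k): 1:1 3:3 9:9  a_9=13
q^10  k|10↦f(k): 1:1 2:2 5:5 10:10  a_10=18
[q^11] f(11)=11,f(1)=1 ⇒ 12
d|12:{12,6,4,3,2,1}  Σf=12+6+4+3+2+1=28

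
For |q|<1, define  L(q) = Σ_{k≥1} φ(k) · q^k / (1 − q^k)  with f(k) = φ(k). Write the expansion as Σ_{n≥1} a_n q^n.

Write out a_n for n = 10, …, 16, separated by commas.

n=10: 10·1 5·2 2·5 1·10  φ→[4+4+1+1]=10
n=11: 11·1 1·11  φ→[10+1]=11
d|12:{12,6,4,3,2,1}  Σφ=4+2+2+2+1+1=12
n=13: 13·1 1·13  φ→[12+1]=13
n=14: 14·1 7·2 2·7 1·14  φ→[6+6+1+1]=14
n=15: 15·1 5·3 3·5 1·15  φ→[8+4+2+1]=15
d|16:{1,2,4,8,16}  Σφ=1+1+2+4+8=16

10, 11, 12, 13, 14, 15, 16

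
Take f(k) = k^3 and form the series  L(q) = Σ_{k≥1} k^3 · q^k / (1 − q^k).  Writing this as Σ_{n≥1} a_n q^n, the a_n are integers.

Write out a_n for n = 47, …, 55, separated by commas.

103824, 131068, 117993, 141759, 137592, 160454, 148878, 183960, 167832

[q^47] f(47)=103823,f(1)=1 ⇒ 103824
q^48  k|48↦f(k): 1:1 2:8 3:27 4:64 6:216 8:512 12:1728 16:4096 24:13824 48:110592  a_48=131068
d|49:{49,7,1}  Σf=117649+343+1=117993
[q^50] f(1)=1,f(2)=8,f(5)=125,f(10)=1000,f(25)=15625,f(50)=125000 ⇒ 141759
n=51: 1·51 3·17 17·3 51·1  f→[1+27+4913+132651]=137592
n=52: 52·1 26·2 13·4 4·13 2·26 1·52  f→[140608+17576+2197+64+8+1]=160454
q^53  k|53↦f(k): 53:148877 1:1  a_53=148878
n=54: 1·54 2·27 3·18 6·9 9·6 18·3 27·2 54·1  f→[1+8+27+216+729+5832+19683+157464]=183960
d|55:{1,5,11,55}  Σf=1+125+1331+166375=167832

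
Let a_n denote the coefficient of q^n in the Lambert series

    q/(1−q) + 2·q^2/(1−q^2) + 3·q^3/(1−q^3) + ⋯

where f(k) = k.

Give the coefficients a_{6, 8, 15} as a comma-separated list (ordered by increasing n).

[q^6] f(1)=1,f(2)=2,f(3)=3,f(6)=6 ⇒ 12
[q^8] f(8)=8,f(4)=4,f(2)=2,f(1)=1 ⇒ 15
q^15  k|15↦f(k): 1:1 3:3 5:5 15:15  a_15=24

12, 15, 24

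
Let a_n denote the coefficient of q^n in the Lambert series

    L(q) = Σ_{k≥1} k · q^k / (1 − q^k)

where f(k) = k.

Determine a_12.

a_12 = 28

d|12:{12,6,4,3,2,1}  Σf=12+6+4+3+2+1=28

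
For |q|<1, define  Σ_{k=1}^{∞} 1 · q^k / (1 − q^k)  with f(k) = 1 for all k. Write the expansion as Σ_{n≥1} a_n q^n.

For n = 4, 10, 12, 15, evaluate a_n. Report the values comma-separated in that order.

3, 4, 6, 4

q^4  k|4↦f(k): 1:1 2:1 4:1  a_4=3
n=10: 10·1 5·2 2·5 1·10  f→[1+1+1+1]=4
q^12  k|12↦f(k): 12:1 6:1 4:1 3:1 2:1 1:1  a_12=6
d|15:{15,5,3,1}  Σf=1+1+1+1=4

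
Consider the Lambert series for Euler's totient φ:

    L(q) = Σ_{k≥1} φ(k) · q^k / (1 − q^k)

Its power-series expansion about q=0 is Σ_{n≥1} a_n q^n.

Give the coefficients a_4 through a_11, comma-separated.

d|4:{1,2,4}  Σφ=1+1+2=4
n=5: 5·1 1·5  φ→[4+1]=5
d|6:{6,3,2,1}  Σφ=2+2+1+1=6
[q^7] φ(7)=6,φ(1)=1 ⇒ 7
n=8: 1·8 2·4 4·2 8·1  φ→[1+1+2+4]=8
[q^9] φ(1)=1,φ(3)=2,φ(9)=6 ⇒ 9
n=10: 10·1 5·2 2·5 1·10  φ→[4+4+1+1]=10
q^11  k|11↦φ(k): 11:10 1:1  a_11=11

4, 5, 6, 7, 8, 9, 10, 11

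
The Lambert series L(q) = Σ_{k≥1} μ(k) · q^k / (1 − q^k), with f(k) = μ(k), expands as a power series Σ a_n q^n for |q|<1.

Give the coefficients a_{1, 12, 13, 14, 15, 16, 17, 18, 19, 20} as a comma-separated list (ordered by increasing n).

[q^1] μ(1)=1 ⇒ 1
n=12: 1·12 2·6 3·4 4·3 6·2 12·1  μ→[1+(-1)+(-1)+0+1+0]=0
d|13:{1,13}  Σμ=1+(-1)=0
q^14  k|14↦μ(k): 1:1 2:-1 7:-1 14:1  a_14=0
q^15  k|15↦μ(k): 1:1 3:-1 5:-1 15:1  a_15=0
n=16: 16·1 8·2 4·4 2·8 1·16  μ→[0+0+0+(-1)+1]=0
d|17:{1,17}  Σμ=1+(-1)=0
q^18  k|18↦μ(k): 18:0 9:0 6:1 3:-1 2:-1 1:1  a_18=0
d|19:{19,1}  Σμ=(-1)+1=0
d|20:{1,2,4,5,10,20}  Σμ=1+(-1)+0+(-1)+1+0=0

1, 0, 0, 0, 0, 0, 0, 0, 0, 0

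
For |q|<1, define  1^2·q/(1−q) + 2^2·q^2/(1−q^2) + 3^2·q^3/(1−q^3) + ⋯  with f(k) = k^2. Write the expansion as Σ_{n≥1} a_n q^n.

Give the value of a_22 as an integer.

[q^22] f(22)=484,f(11)=121,f(2)=4,f(1)=1 ⇒ 610

a_22 = 610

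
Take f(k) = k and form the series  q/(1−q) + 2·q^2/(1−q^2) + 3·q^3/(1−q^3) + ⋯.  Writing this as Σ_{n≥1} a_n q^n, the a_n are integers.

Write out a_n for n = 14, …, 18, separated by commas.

d|14:{14,7,2,1}  Σf=14+7+2+1=24
d|15:{15,5,3,1}  Σf=15+5+3+1=24
n=16: 1·16 2·8 4·4 8·2 16·1  f→[1+2+4+8+16]=31
[q^17] f(17)=17,f(1)=1 ⇒ 18
q^18  k|18↦f(k): 1:1 2:2 3:3 6:6 9:9 18:18  a_18=39

24, 24, 31, 18, 39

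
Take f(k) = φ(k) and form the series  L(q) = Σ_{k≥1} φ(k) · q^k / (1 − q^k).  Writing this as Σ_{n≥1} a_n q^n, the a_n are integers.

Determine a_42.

d|42:{1,2,3,6,7,14,21,42}  Σφ=1+1+2+2+6+6+12+12=42

a_42 = 42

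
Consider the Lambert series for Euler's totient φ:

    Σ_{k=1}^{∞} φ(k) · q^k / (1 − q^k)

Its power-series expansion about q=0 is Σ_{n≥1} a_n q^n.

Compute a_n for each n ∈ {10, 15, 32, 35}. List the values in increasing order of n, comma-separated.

[q^10] φ(1)=1,φ(2)=1,φ(5)=4,φ(10)=4 ⇒ 10
d|15:{1,3,5,15}  Σφ=1+2+4+8=15
q^32  k|32↦φ(k): 1:1 2:1 4:2 8:4 16:8 32:16  a_32=32
n=35: 35·1 7·5 5·7 1·35  φ→[24+6+4+1]=35

10, 15, 32, 35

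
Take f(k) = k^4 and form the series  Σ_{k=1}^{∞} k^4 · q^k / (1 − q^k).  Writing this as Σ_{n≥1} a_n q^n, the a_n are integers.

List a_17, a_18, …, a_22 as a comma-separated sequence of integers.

q^17  k|17↦f(k): 17:83521 1:1  a_17=83522
[q^18] f(18)=104976,f(9)=6561,f(6)=1296,f(3)=81,f(2)=16,f(1)=1 ⇒ 112931
[q^19] f(1)=1,f(19)=130321 ⇒ 130322
n=20: 20·1 10·2 5·4 4·5 2·10 1·20  f→[160000+10000+625+256+16+1]=170898
q^21  k|21↦f(k): 1:1 3:81 7:2401 21:194481  a_21=196964
[q^22] f(1)=1,f(2)=16,f(11)=14641,f(22)=234256 ⇒ 248914

83522, 112931, 130322, 170898, 196964, 248914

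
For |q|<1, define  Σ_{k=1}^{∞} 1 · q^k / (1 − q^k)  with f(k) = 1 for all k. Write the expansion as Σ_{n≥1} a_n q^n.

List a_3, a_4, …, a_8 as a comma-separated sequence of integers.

q^3  k|3↦f(k): 3:1 1:1  a_3=2
n=4: 1·4 2·2 4·1  f→[1+1+1]=3
n=5: 1·5 5·1  f→[1+1]=2
d|6:{1,2,3,6}  Σf=1+1+1+1=4
q^7  k|7↦f(k): 1:1 7:1  a_7=2
d|8:{1,2,4,8}  Σf=1+1+1+1=4

2, 3, 2, 4, 2, 4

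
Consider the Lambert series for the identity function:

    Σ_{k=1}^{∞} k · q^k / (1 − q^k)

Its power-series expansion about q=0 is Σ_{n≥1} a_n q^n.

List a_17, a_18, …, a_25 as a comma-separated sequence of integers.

18, 39, 20, 42, 32, 36, 24, 60, 31

[q^17] f(17)=17,f(1)=1 ⇒ 18
[q^18] f(18)=18,f(9)=9,f(6)=6,f(3)=3,f(2)=2,f(1)=1 ⇒ 39
[q^19] f(19)=19,f(1)=1 ⇒ 20
q^20  k|20↦f(k): 1:1 2:2 4:4 5:5 10:10 20:20  a_20=42
n=21: 1·21 3·7 7·3 21·1  f→[1+3+7+21]=32
d|22:{22,11,2,1}  Σf=22+11+2+1=36
d|23:{1,23}  Σf=1+23=24
d|24:{1,2,3,4,6,8,12,24}  Σf=1+2+3+4+6+8+12+24=60
[q^25] f(25)=25,f(5)=5,f(1)=1 ⇒ 31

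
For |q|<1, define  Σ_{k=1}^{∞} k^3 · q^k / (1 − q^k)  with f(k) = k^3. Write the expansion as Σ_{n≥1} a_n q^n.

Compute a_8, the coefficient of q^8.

a_8 = 585

[q^8] f(8)=512,f(4)=64,f(2)=8,f(1)=1 ⇒ 585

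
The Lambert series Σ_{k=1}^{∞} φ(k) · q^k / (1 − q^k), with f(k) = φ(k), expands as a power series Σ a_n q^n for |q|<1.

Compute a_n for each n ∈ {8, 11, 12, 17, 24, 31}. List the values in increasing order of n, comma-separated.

n=8: 8·1 4·2 2·4 1·8  φ→[4+2+1+1]=8
n=11: 1·11 11·1  φ→[1+10]=11
d|12:{1,2,3,4,6,12}  Σφ=1+1+2+2+2+4=12
[q^17] φ(1)=1,φ(17)=16 ⇒ 17
n=24: 24·1 12·2 8·3 6·4 4·6 3·8 2·12 1·24  φ→[8+4+4+2+2+2+1+1]=24
[q^31] φ(1)=1,φ(31)=30 ⇒ 31

8, 11, 12, 17, 24, 31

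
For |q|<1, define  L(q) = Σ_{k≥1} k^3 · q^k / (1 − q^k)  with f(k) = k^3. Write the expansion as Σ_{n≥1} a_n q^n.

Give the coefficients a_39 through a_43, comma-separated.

n=39: 39·1 13·3 3·13 1·39  f→[59319+2197+27+1]=61544
n=40: 40·1 20·2 10·4 8·5 5·8 4·10 2·20 1·40  f→[64000+8000+1000+512+125+64+8+1]=73710
q^41  k|41↦f(k): 1:1 41:68921  a_41=68922
q^42  k|42↦f(k): 42:74088 21:9261 14:2744 7:343 6:216 3:27 2:8 1:1  a_42=86688
d|43:{43,1}  Σf=79507+1=79508

61544, 73710, 68922, 86688, 79508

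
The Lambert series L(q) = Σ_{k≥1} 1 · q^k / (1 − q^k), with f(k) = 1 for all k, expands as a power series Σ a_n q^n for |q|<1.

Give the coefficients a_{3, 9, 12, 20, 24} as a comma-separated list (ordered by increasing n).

q^3  k|3↦f(k): 1:1 3:1  a_3=2
[q^9] f(9)=1,f(3)=1,f(1)=1 ⇒ 3
[q^12] f(12)=1,f(6)=1,f(4)=1,f(3)=1,f(2)=1,f(1)=1 ⇒ 6
d|20:{20,10,5,4,2,1}  Σf=1+1+1+1+1+1=6
d|24:{1,2,3,4,6,8,12,24}  Σf=1+1+1+1+1+1+1+1=8

2, 3, 6, 6, 8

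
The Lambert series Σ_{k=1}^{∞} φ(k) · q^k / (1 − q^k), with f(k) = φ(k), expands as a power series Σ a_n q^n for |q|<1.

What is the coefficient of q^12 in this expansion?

d|12:{1,2,3,4,6,12}  Σφ=1+1+2+2+2+4=12

a_12 = 12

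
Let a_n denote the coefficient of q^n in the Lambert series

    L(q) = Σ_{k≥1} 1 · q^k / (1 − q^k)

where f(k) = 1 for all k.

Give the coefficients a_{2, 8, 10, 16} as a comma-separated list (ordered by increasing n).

q^2  k|2↦f(k): 1:1 2:1  a_2=2
d|8:{8,4,2,1}  Σf=1+1+1+1=4
d|10:{10,5,2,1}  Σf=1+1+1+1=4
q^16  k|16↦f(k): 1:1 2:1 4:1 8:1 16:1  a_16=5

2, 4, 4, 5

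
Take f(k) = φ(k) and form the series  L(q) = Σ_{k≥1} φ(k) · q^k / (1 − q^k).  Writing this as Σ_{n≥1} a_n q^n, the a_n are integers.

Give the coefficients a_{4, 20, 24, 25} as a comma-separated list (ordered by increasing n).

n=4: 1·4 2·2 4·1  φ→[1+1+2]=4
d|20:{1,2,4,5,10,20}  Σφ=1+1+2+4+4+8=20
q^24  k|24↦φ(k): 1:1 2:1 3:2 4:2 6:2 8:4 12:4 24:8  a_24=24
q^25  k|25↦φ(k): 1:1 5:4 25:20  a_25=25

4, 20, 24, 25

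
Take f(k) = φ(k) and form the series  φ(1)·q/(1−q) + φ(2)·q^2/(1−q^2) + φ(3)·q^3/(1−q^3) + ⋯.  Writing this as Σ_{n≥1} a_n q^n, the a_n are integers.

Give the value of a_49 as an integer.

n=49: 1·49 7·7 49·1  φ→[1+6+42]=49

a_49 = 49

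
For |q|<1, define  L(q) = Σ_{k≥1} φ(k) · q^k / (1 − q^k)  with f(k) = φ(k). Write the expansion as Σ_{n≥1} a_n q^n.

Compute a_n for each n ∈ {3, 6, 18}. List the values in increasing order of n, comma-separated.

d|3:{1,3}  Σφ=1+2=3
[q^6] φ(6)=2,φ(3)=2,φ(2)=1,φ(1)=1 ⇒ 6
n=18: 1·18 2·9 3·6 6·3 9·2 18·1  φ→[1+1+2+2+6+6]=18

3, 6, 18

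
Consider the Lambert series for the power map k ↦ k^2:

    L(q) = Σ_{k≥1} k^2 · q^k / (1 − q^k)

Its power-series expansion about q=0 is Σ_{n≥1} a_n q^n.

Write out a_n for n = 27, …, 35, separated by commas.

820, 1050, 842, 1300, 962, 1365, 1220, 1450, 1300

[q^27] f(27)=729,f(9)=81,f(3)=9,f(1)=1 ⇒ 820
d|28:{1,2,4,7,14,28}  Σf=1+4+16+49+196+784=1050
d|29:{1,29}  Σf=1+841=842
q^30  k|30↦f(k): 1:1 2:4 3:9 5:25 6:36 10:100 15:225 30:900  a_30=1300
n=31: 31·1 1·31  f→[961+1]=962
n=32: 1·32 2·16 4·8 8·4 16·2 32·1  f→[1+4+16+64+256+1024]=1365
q^33  k|33↦f(k): 1:1 3:9 11:121 33:1089  a_33=1220
q^34  k|34↦f(k): 1:1 2:4 17:289 34:1156  a_34=1450
q^35  k|35↦f(k): 1:1 5:25 7:49 35:1225  a_35=1300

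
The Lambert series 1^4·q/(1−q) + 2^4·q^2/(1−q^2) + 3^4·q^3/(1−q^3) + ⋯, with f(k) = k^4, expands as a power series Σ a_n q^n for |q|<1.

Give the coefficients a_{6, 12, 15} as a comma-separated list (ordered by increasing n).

1394, 22386, 51332

d|6:{6,3,2,1}  Σf=1296+81+16+1=1394
[q^12] f(12)=20736,f(6)=1296,f(4)=256,f(3)=81,f(2)=16,f(1)=1 ⇒ 22386
d|15:{15,5,3,1}  Σf=50625+625+81+1=51332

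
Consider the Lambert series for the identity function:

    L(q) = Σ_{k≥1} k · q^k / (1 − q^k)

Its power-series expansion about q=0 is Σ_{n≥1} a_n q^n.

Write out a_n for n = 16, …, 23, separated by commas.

31, 18, 39, 20, 42, 32, 36, 24

n=16: 1·16 2·8 4·4 8·2 16·1  f→[1+2+4+8+16]=31
[q^17] f(17)=17,f(1)=1 ⇒ 18
q^18  k|18↦f(k): 18:18 9:9 6:6 3:3 2:2 1:1  a_18=39
n=19: 19·1 1·19  f→[19+1]=20
[q^20] f(20)=20,f(10)=10,f(5)=5,f(4)=4,f(2)=2,f(1)=1 ⇒ 42
[q^21] f(1)=1,f(3)=3,f(7)=7,f(21)=21 ⇒ 32
[q^22] f(22)=22,f(11)=11,f(2)=2,f(1)=1 ⇒ 36
[q^23] f(23)=23,f(1)=1 ⇒ 24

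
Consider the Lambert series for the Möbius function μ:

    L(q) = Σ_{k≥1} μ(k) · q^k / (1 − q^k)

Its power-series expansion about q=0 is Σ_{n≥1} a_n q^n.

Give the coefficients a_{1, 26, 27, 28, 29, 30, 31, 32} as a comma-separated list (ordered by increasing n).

1, 0, 0, 0, 0, 0, 0, 0

q^1  k|1↦μ(k): 1:1  a_1=1
n=26: 26·1 13·2 2·13 1·26  μ→[1+(-1)+(-1)+1]=0
q^27  k|27↦μ(k): 1:1 3:-1 9:0 27:0  a_27=0
d|28:{1,2,4,7,14,28}  Σμ=1+(-1)+0+(-1)+1+0=0
[q^29] μ(29)=-1,μ(1)=1 ⇒ 0
q^30  k|30↦μ(k): 1:1 2:-1 3:-1 5:-1 6:1 10:1 15:1 30:-1  a_30=0
n=31: 1·31 31·1  μ→[1+(-1)]=0
q^32  k|32↦μ(k): 1:1 2:-1 4:0 8:0 16:0 32:0  a_32=0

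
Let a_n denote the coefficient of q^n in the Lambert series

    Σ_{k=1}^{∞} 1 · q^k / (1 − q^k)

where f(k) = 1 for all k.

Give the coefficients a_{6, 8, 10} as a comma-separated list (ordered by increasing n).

4, 4, 4

d|6:{6,3,2,1}  Σf=1+1+1+1=4
q^8  k|8↦f(k): 8:1 4:1 2:1 1:1  a_8=4
n=10: 10·1 5·2 2·5 1·10  f→[1+1+1+1]=4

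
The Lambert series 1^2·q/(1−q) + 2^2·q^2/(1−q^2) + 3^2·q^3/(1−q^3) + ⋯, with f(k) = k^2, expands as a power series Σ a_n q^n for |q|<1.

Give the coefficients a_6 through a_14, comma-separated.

50, 50, 85, 91, 130, 122, 210, 170, 250

d|6:{1,2,3,6}  Σf=1+4+9+36=50
q^7  k|7↦f(k): 7:49 1:1  a_7=50
q^8  k|8↦f(k): 1:1 2:4 4:16 8:64  a_8=85
n=9: 9·1 3·3 1·9  f→[81+9+1]=91
[q^10] f(1)=1,f(2)=4,f(5)=25,f(10)=100 ⇒ 130
q^11  k|11↦f(k): 1:1 11:121  a_11=122
q^12  k|12↦f(k): 12:144 6:36 4:16 3:9 2:4 1:1  a_12=210
n=13: 13·1 1·13  f→[169+1]=170
[q^14] f(14)=196,f(7)=49,f(2)=4,f(1)=1 ⇒ 250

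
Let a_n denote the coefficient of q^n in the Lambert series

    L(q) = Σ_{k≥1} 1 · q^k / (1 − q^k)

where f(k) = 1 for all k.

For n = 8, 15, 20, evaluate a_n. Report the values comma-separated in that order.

4, 4, 6

n=8: 8·1 4·2 2·4 1·8  f→[1+1+1+1]=4
q^15  k|15↦f(k): 1:1 3:1 5:1 15:1  a_15=4
d|20:{1,2,4,5,10,20}  Σf=1+1+1+1+1+1=6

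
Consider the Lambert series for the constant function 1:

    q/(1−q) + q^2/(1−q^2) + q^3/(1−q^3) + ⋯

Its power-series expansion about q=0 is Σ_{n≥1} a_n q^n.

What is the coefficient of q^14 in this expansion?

d|14:{1,2,7,14}  Σf=1+1+1+1=4

a_14 = 4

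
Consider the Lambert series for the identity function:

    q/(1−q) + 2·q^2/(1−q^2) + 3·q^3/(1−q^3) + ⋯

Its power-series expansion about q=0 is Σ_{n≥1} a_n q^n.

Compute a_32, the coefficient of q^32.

n=32: 1·32 2·16 4·8 8·4 16·2 32·1  f→[1+2+4+8+16+32]=63

a_32 = 63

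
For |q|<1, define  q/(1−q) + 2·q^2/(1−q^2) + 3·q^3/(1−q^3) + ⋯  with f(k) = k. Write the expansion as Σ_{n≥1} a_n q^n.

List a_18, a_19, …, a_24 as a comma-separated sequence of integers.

q^18  k|18↦f(k): 18:18 9:9 6:6 3:3 2:2 1:1  a_18=39
d|19:{1,19}  Σf=1+19=20
n=20: 1·20 2·10 4·5 5·4 10·2 20·1  f→[1+2+4+5+10+20]=42
n=21: 1·21 3·7 7·3 21·1  f→[1+3+7+21]=32
n=22: 1·22 2·11 11·2 22·1  f→[1+2+11+22]=36
q^23  k|23↦f(k): 23:23 1:1  a_23=24
d|24:{24,12,8,6,4,3,2,1}  Σf=24+12+8+6+4+3+2+1=60

39, 20, 42, 32, 36, 24, 60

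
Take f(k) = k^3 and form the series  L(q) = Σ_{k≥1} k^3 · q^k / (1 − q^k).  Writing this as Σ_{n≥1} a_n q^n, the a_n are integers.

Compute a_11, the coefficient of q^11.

d|11:{1,11}  Σf=1+1331=1332

a_11 = 1332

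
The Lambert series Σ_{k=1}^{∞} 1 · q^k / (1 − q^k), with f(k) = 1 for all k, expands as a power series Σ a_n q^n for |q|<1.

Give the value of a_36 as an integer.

a_36 = 9

n=36: 36·1 18·2 12·3 9·4 6·6 4·9 3·12 2·18 1·36  f→[1+1+1+1+1+1+1+1+1]=9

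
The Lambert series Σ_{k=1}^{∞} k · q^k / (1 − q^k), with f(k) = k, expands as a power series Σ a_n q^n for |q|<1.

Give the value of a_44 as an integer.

d|44:{44,22,11,4,2,1}  Σf=44+22+11+4+2+1=84

a_44 = 84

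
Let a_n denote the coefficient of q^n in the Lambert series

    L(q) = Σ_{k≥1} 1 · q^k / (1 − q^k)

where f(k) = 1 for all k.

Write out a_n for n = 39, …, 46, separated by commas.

4, 8, 2, 8, 2, 6, 6, 4

n=39: 1·39 3·13 13·3 39·1  f→[1+1+1+1]=4
d|40:{40,20,10,8,5,4,2,1}  Σf=1+1+1+1+1+1+1+1=8
q^41  k|41↦f(k): 1:1 41:1  a_41=2
q^42  k|42↦f(k): 1:1 2:1 3:1 6:1 7:1 14:1 21:1 42:1  a_42=8
[q^43] f(1)=1,f(43)=1 ⇒ 2
n=44: 44·1 22·2 11·4 4·11 2·22 1·44  f→[1+1+1+1+1+1]=6
q^45  k|45↦f(k): 45:1 15:1 9:1 5:1 3:1 1:1  a_45=6
n=46: 46·1 23·2 2·23 1·46  f→[1+1+1+1]=4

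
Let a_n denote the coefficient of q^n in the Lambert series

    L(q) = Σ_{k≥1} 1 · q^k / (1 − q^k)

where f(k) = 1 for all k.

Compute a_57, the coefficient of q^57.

a_57 = 4

n=57: 57·1 19·3 3·19 1·57  f→[1+1+1+1]=4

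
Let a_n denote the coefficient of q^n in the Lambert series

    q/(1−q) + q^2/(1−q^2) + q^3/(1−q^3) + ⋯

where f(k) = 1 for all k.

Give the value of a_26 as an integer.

a_26 = 4

n=26: 1·26 2·13 13·2 26·1  f→[1+1+1+1]=4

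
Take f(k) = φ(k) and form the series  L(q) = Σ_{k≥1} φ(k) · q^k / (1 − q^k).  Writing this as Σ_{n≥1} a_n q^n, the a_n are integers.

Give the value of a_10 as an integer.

d|10:{10,5,2,1}  Σφ=4+4+1+1=10

a_10 = 10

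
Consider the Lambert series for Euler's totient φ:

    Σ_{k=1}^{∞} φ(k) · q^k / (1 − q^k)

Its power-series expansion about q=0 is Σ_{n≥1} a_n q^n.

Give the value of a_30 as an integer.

n=30: 1·30 2·15 3·10 5·6 6·5 10·3 15·2 30·1  φ→[1+1+2+4+2+4+8+8]=30

a_30 = 30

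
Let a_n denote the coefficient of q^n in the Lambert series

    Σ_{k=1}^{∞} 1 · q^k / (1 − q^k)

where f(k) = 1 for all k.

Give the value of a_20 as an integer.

q^20  k|20↦f(k): 20:1 10:1 5:1 4:1 2:1 1:1  a_20=6

a_20 = 6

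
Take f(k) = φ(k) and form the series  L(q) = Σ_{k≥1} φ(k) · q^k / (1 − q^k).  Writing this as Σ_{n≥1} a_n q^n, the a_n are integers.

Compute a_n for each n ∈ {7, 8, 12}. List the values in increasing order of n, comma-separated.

d|7:{1,7}  Σφ=1+6=7
[q^8] φ(1)=1,φ(2)=1,φ(4)=2,φ(8)=4 ⇒ 8
n=12: 12·1 6·2 4·3 3·4 2·6 1·12  φ→[4+2+2+2+1+1]=12

7, 8, 12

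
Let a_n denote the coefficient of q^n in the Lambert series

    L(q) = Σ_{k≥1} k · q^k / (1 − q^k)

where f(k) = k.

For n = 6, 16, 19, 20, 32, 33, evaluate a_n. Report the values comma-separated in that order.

12, 31, 20, 42, 63, 48

q^6  k|6↦f(k): 1:1 2:2 3:3 6:6  a_6=12
n=16: 1·16 2·8 4·4 8·2 16·1  f→[1+2+4+8+16]=31
[q^19] f(1)=1,f(19)=19 ⇒ 20
d|20:{1,2,4,5,10,20}  Σf=1+2+4+5+10+20=42
n=32: 1·32 2·16 4·8 8·4 16·2 32·1  f→[1+2+4+8+16+32]=63
q^33  k|33↦f(k): 33:33 11:11 3:3 1:1  a_33=48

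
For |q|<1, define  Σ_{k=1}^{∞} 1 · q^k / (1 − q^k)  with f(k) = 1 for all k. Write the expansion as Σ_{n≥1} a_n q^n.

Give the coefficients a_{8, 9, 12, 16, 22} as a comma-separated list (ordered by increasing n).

q^8  k|8↦f(k): 1:1 2:1 4:1 8:1  a_8=4
q^9  k|9↦f(k): 9:1 3:1 1:1  a_9=3
q^12  k|12↦f(k): 1:1 2:1 3:1 4:1 6:1 12:1  a_12=6
q^16  k|16↦f(k): 16:1 8:1 4:1 2:1 1:1  a_16=5
n=22: 22·1 11·2 2·11 1·22  f→[1+1+1+1]=4

4, 3, 6, 5, 4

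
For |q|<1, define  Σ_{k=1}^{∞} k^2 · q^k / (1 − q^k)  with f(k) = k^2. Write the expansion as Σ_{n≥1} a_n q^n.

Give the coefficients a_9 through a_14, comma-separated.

91, 130, 122, 210, 170, 250

d|9:{1,3,9}  Σf=1+9+81=91
q^10  k|10↦f(k): 10:100 5:25 2:4 1:1  a_10=130
[q^11] f(11)=121,f(1)=1 ⇒ 122
[q^12] f(12)=144,f(6)=36,f(4)=16,f(3)=9,f(2)=4,f(1)=1 ⇒ 210
d|13:{13,1}  Σf=169+1=170
[q^14] f(14)=196,f(7)=49,f(2)=4,f(1)=1 ⇒ 250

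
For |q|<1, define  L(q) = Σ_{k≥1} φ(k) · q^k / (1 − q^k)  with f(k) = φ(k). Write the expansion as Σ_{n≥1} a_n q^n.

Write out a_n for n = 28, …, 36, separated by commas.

d|28:{1,2,4,7,14,28}  Σφ=1+1+2+6+6+12=28
[q^29] φ(1)=1,φ(29)=28 ⇒ 29
q^30  k|30↦φ(k): 30:8 15:8 10:4 6:2 5:4 3:2 2:1 1:1  a_30=30
q^31  k|31↦φ(k): 1:1 31:30  a_31=31
q^32  k|32↦φ(k): 32:16 16:8 8:4 4:2 2:1 1:1  a_32=32
q^33  k|33↦φ(k): 33:20 11:10 3:2 1:1  a_33=33
q^34  k|34↦φ(k): 34:16 17:16 2:1 1:1  a_34=34
d|35:{35,7,5,1}  Σφ=24+6+4+1=35
d|36:{36,18,12,9,6,4,3,2,1}  Σφ=12+6+4+6+2+2+2+1+1=36

28, 29, 30, 31, 32, 33, 34, 35, 36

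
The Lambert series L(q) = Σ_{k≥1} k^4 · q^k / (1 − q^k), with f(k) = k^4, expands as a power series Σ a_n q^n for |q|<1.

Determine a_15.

a_15 = 51332

q^15  k|15↦f(k): 15:50625 5:625 3:81 1:1  a_15=51332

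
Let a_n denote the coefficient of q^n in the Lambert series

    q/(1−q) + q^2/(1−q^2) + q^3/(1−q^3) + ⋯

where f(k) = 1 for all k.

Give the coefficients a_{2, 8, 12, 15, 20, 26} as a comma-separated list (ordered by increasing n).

n=2: 2·1 1·2  f→[1+1]=2
q^8  k|8↦f(k): 8:1 4:1 2:1 1:1  a_8=4
d|12:{12,6,4,3,2,1}  Σf=1+1+1+1+1+1=6
[q^15] f(15)=1,f(5)=1,f(3)=1,f(1)=1 ⇒ 4
[q^20] f(20)=1,f(10)=1,f(5)=1,f(4)=1,f(2)=1,f(1)=1 ⇒ 6
[q^26] f(26)=1,f(13)=1,f(2)=1,f(1)=1 ⇒ 4

2, 4, 6, 4, 6, 4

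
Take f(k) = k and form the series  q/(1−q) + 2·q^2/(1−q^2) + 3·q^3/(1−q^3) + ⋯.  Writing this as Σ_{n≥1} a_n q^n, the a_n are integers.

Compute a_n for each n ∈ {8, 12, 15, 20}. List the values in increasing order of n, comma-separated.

15, 28, 24, 42

q^8  k|8↦f(k): 1:1 2:2 4:4 8:8  a_8=15
n=12: 1·12 2·6 3·4 4·3 6·2 12·1  f→[1+2+3+4+6+12]=28
q^15  k|15↦f(k): 1:1 3:3 5:5 15:15  a_15=24
[q^20] f(20)=20,f(10)=10,f(5)=5,f(4)=4,f(2)=2,f(1)=1 ⇒ 42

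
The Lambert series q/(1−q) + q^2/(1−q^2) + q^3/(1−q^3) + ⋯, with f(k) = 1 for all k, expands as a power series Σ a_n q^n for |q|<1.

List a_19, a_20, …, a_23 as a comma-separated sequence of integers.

[q^19] f(1)=1,f(19)=1 ⇒ 2
[q^20] f(1)=1,f(2)=1,f(4)=1,f(5)=1,f(10)=1,f(20)=1 ⇒ 6
d|21:{1,3,7,21}  Σf=1+1+1+1=4
n=22: 22·1 11·2 2·11 1·22  f→[1+1+1+1]=4
q^23  k|23↦f(k): 1:1 23:1  a_23=2

2, 6, 4, 4, 2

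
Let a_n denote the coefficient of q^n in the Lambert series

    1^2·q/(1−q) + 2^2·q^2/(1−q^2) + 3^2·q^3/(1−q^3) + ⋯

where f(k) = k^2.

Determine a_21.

a_21 = 500

d|21:{21,7,3,1}  Σf=441+49+9+1=500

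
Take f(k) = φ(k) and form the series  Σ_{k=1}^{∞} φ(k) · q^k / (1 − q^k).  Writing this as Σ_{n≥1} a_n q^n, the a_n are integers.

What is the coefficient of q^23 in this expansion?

d|23:{1,23}  Σφ=1+22=23

a_23 = 23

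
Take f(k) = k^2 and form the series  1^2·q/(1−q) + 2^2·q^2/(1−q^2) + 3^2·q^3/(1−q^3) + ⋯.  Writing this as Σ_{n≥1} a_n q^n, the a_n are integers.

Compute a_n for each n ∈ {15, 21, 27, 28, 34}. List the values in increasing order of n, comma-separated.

[q^15] f(15)=225,f(5)=25,f(3)=9,f(1)=1 ⇒ 260
n=21: 21·1 7·3 3·7 1·21  f→[441+49+9+1]=500
[q^27] f(27)=729,f(9)=81,f(3)=9,f(1)=1 ⇒ 820
d|28:{28,14,7,4,2,1}  Σf=784+196+49+16+4+1=1050
n=34: 34·1 17·2 2·17 1·34  f→[1156+289+4+1]=1450

260, 500, 820, 1050, 1450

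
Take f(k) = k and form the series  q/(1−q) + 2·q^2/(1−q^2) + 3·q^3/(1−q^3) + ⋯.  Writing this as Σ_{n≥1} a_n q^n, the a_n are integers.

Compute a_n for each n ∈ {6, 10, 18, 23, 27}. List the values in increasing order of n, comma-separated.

12, 18, 39, 24, 40

d|6:{1,2,3,6}  Σf=1+2+3+6=12
q^10  k|10↦f(k): 10:10 5:5 2:2 1:1  a_10=18
n=18: 18·1 9·2 6·3 3·6 2·9 1·18  f→[18+9+6+3+2+1]=39
[q^23] f(1)=1,f(23)=23 ⇒ 24
q^27  k|27↦f(k): 1:1 3:3 9:9 27:27  a_27=40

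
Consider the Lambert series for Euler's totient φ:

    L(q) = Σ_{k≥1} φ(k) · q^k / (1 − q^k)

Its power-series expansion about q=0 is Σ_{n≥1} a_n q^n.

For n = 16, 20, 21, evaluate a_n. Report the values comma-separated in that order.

n=16: 16·1 8·2 4·4 2·8 1·16  φ→[8+4+2+1+1]=16
q^20  k|20↦φ(k): 20:8 10:4 5:4 4:2 2:1 1:1  a_20=20
[q^21] φ(1)=1,φ(3)=2,φ(7)=6,φ(21)=12 ⇒ 21

16, 20, 21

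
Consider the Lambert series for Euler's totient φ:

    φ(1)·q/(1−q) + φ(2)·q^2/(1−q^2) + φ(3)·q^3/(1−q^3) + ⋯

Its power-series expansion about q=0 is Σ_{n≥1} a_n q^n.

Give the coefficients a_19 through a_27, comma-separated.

n=19: 1·19 19·1  φ→[1+18]=19
q^20  k|20↦φ(k): 1:1 2:1 4:2 5:4 10:4 20:8  a_20=20
[q^21] φ(1)=1,φ(3)=2,φ(7)=6,φ(21)=12 ⇒ 21
n=22: 1·22 2·11 11·2 22·1  φ→[1+1+10+10]=22
n=23: 23·1 1·23  φ→[22+1]=23
q^24  k|24↦φ(k): 24:8 12:4 8:4 6:2 4:2 3:2 2:1 1:1  a_24=24
[q^25] φ(1)=1,φ(5)=4,φ(25)=20 ⇒ 25
[q^26] φ(26)=12,φ(13)=12,φ(2)=1,φ(1)=1 ⇒ 26
q^27  k|27↦φ(k): 27:18 9:6 3:2 1:1  a_27=27

19, 20, 21, 22, 23, 24, 25, 26, 27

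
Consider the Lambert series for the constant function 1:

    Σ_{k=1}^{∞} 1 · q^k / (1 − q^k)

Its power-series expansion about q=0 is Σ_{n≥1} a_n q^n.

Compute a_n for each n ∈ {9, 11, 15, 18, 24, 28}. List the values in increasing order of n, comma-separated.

3, 2, 4, 6, 8, 6

q^9  k|9↦f(k): 1:1 3:1 9:1  a_9=3
q^11  k|11↦f(k): 11:1 1:1  a_11=2
d|15:{1,3,5,15}  Σf=1+1+1+1=4
n=18: 1·18 2·9 3·6 6·3 9·2 18·1  f→[1+1+1+1+1+1]=6
q^24  k|24↦f(k): 1:1 2:1 3:1 4:1 6:1 8:1 12:1 24:1  a_24=8
n=28: 1·28 2·14 4·7 7·4 14·2 28·1  f→[1+1+1+1+1+1]=6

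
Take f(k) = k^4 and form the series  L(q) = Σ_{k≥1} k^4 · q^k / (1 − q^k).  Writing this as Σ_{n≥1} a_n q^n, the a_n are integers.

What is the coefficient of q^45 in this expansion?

d|45:{45,15,9,5,3,1}  Σf=4100625+50625+6561+625+81+1=4158518

a_45 = 4158518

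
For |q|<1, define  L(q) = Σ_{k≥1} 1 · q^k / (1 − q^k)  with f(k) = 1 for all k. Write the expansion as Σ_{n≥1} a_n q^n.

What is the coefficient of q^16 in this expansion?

q^16  k|16↦f(k): 16:1 8:1 4:1 2:1 1:1  a_16=5

a_16 = 5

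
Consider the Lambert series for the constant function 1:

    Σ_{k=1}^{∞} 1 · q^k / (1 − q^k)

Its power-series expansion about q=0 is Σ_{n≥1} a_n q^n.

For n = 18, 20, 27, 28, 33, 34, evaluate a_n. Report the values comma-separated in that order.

6, 6, 4, 6, 4, 4

n=18: 1·18 2·9 3·6 6·3 9·2 18·1  f→[1+1+1+1+1+1]=6
[q^20] f(20)=1,f(10)=1,f(5)=1,f(4)=1,f(2)=1,f(1)=1 ⇒ 6
d|27:{1,3,9,27}  Σf=1+1+1+1=4
q^28  k|28↦f(k): 1:1 2:1 4:1 7:1 14:1 28:1  a_28=6
d|33:{1,3,11,33}  Σf=1+1+1+1=4
[q^34] f(1)=1,f(2)=1,f(17)=1,f(34)=1 ⇒ 4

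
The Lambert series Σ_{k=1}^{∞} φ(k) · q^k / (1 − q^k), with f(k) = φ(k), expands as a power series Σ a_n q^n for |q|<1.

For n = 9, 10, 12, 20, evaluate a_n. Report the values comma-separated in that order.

[q^9] φ(9)=6,φ(3)=2,φ(1)=1 ⇒ 9
n=10: 10·1 5·2 2·5 1·10  φ→[4+4+1+1]=10
n=12: 12·1 6·2 4·3 3·4 2·6 1·12  φ→[4+2+2+2+1+1]=12
n=20: 20·1 10·2 5·4 4·5 2·10 1·20  φ→[8+4+4+2+1+1]=20

9, 10, 12, 20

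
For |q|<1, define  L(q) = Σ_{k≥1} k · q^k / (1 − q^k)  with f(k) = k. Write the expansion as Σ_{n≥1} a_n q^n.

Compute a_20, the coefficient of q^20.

n=20: 1·20 2·10 4·5 5·4 10·2 20·1  f→[1+2+4+5+10+20]=42

a_20 = 42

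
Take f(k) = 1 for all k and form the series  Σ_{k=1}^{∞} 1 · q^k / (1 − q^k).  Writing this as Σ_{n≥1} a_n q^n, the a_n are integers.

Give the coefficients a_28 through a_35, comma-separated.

n=28: 28·1 14·2 7·4 4·7 2·14 1·28  f→[1+1+1+1+1+1]=6
q^29  k|29↦f(k): 1:1 29:1  a_29=2
n=30: 30·1 15·2 10·3 6·5 5·6 3·10 2·15 1·30  f→[1+1+1+1+1+1+1+1]=8
q^31  k|31↦f(k): 1:1 31:1  a_31=2
q^32  k|32↦f(k): 1:1 2:1 4:1 8:1 16:1 32:1  a_32=6
[q^33] f(1)=1,f(3)=1,f(11)=1,f(33)=1 ⇒ 4
d|34:{1,2,17,34}  Σf=1+1+1+1=4
[q^35] f(35)=1,f(7)=1,f(5)=1,f(1)=1 ⇒ 4

6, 2, 8, 2, 6, 4, 4, 4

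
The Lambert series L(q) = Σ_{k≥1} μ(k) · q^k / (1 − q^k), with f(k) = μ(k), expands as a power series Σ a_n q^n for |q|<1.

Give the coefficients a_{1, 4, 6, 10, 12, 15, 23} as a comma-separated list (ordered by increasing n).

1, 0, 0, 0, 0, 0, 0

n=1: 1·1  μ→[1]=1
q^4  k|4↦μ(k): 4:0 2:-1 1:1  a_4=0
d|6:{1,2,3,6}  Σμ=1+(-1)+(-1)+1=0
q^10  k|10↦μ(k): 10:1 5:-1 2:-1 1:1  a_10=0
q^12  k|12↦μ(k): 1:1 2:-1 3:-1 4:0 6:1 12:0  a_12=0
d|15:{1,3,5,15}  Σμ=1+(-1)+(-1)+1=0
[q^23] μ(1)=1,μ(23)=-1 ⇒ 0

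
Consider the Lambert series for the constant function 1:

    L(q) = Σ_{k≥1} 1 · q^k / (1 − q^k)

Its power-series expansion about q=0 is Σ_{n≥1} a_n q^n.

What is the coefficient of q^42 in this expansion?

a_42 = 8

d|42:{1,2,3,6,7,14,21,42}  Σf=1+1+1+1+1+1+1+1=8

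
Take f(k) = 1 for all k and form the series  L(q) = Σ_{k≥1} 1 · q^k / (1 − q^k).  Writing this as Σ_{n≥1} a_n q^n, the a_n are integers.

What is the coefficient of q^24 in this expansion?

n=24: 24·1 12·2 8·3 6·4 4·6 3·8 2·12 1·24  f→[1+1+1+1+1+1+1+1]=8

a_24 = 8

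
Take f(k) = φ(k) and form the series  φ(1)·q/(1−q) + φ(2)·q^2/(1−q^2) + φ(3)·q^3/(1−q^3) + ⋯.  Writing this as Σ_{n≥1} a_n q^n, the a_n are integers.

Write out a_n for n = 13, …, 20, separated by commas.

d|13:{13,1}  Σφ=12+1=13
d|14:{1,2,7,14}  Σφ=1+1+6+6=14
q^15  k|15↦φ(k): 15:8 5:4 3:2 1:1  a_15=15
[q^16] φ(1)=1,φ(2)=1,φ(4)=2,φ(8)=4,φ(16)=8 ⇒ 16
[q^17] φ(17)=16,φ(1)=1 ⇒ 17
d|18:{18,9,6,3,2,1}  Σφ=6+6+2+2+1+1=18
d|19:{1,19}  Σφ=1+18=19
n=20: 20·1 10·2 5·4 4·5 2·10 1·20  φ→[8+4+4+2+1+1]=20

13, 14, 15, 16, 17, 18, 19, 20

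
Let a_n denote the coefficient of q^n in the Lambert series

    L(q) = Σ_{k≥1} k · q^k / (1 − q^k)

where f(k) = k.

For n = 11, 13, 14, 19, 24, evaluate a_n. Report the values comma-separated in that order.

12, 14, 24, 20, 60

n=11: 1·11 11·1  f→[1+11]=12
n=13: 1·13 13·1  f→[1+13]=14
q^14  k|14↦f(k): 14:14 7:7 2:2 1:1  a_14=24
q^19  k|19↦f(k): 19:19 1:1  a_19=20
d|24:{24,12,8,6,4,3,2,1}  Σf=24+12+8+6+4+3+2+1=60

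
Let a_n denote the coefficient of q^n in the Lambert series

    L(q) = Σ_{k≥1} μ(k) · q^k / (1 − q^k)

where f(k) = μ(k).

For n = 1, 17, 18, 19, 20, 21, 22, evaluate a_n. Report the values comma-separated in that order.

n=1: 1·1  μ→[1]=1
d|17:{1,17}  Σμ=1+(-1)=0
d|18:{1,2,3,6,9,18}  Σμ=1+(-1)+(-1)+1+0+0=0
n=19: 1·19 19·1  μ→[1+(-1)]=0
d|20:{1,2,4,5,10,20}  Σμ=1+(-1)+0+(-1)+1+0=0
[q^21] μ(1)=1,μ(3)=-1,μ(7)=-1,μ(21)=1 ⇒ 0
n=22: 22·1 11·2 2·11 1·22  μ→[1+(-1)+(-1)+1]=0

1, 0, 0, 0, 0, 0, 0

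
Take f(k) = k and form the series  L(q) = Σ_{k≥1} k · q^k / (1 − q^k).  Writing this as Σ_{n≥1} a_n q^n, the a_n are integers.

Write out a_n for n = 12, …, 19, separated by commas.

n=12: 1·12 2·6 3·4 4·3 6·2 12·1  f→[1+2+3+4+6+12]=28
n=13: 13·1 1·13  f→[13+1]=14
n=14: 1·14 2·7 7·2 14·1  f→[1+2+7+14]=24
d|15:{15,5,3,1}  Σf=15+5+3+1=24
n=16: 16·1 8·2 4·4 2·8 1·16  f→[16+8+4+2+1]=31
[q^17] f(1)=1,f(17)=17 ⇒ 18
[q^18] f(18)=18,f(9)=9,f(6)=6,f(3)=3,f(2)=2,f(1)=1 ⇒ 39
[q^19] f(1)=1,f(19)=19 ⇒ 20

28, 14, 24, 24, 31, 18, 39, 20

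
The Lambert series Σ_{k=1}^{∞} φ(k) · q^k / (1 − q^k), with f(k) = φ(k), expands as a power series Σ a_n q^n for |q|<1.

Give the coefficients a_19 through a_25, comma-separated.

d|19:{1,19}  Σφ=1+18=19
[q^20] φ(1)=1,φ(2)=1,φ(4)=2,φ(5)=4,φ(10)=4,φ(20)=8 ⇒ 20
n=21: 1·21 3·7 7·3 21·1  φ→[1+2+6+12]=21
d|22:{1,2,11,22}  Σφ=1+1+10+10=22
d|23:{1,23}  Σφ=1+22=23
d|24:{24,12,8,6,4,3,2,1}  Σφ=8+4+4+2+2+2+1+1=24
d|25:{25,5,1}  Σφ=20+4+1=25

19, 20, 21, 22, 23, 24, 25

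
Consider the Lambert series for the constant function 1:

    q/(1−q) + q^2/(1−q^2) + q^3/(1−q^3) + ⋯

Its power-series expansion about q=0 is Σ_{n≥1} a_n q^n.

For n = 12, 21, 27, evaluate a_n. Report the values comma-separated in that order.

q^12  k|12↦f(k): 12:1 6:1 4:1 3:1 2:1 1:1  a_12=6
[q^21] f(21)=1,f(7)=1,f(3)=1,f(1)=1 ⇒ 4
[q^27] f(27)=1,f(9)=1,f(3)=1,f(1)=1 ⇒ 4

6, 4, 4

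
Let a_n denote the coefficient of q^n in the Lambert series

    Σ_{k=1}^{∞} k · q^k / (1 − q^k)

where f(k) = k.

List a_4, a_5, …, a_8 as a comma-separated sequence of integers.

[q^4] f(4)=4,f(2)=2,f(1)=1 ⇒ 7
d|5:{1,5}  Σf=1+5=6
d|6:{1,2,3,6}  Σf=1+2+3+6=12
q^7  k|7↦f(k): 1:1 7:7  a_7=8
n=8: 8·1 4·2 2·4 1·8  f→[8+4+2+1]=15

7, 6, 12, 8, 15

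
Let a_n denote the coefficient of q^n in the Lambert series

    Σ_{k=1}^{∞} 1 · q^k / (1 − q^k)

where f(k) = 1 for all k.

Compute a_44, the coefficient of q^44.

q^44  k|44↦f(k): 44:1 22:1 11:1 4:1 2:1 1:1  a_44=6

a_44 = 6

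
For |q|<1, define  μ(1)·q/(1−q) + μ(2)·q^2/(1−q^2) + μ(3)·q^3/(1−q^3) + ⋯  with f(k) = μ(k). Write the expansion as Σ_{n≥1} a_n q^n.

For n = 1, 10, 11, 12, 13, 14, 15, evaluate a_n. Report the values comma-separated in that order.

q^1  k|1↦μ(k): 1:1  a_1=1
[q^10] μ(10)=1,μ(5)=-1,μ(2)=-1,μ(1)=1 ⇒ 0
[q^11] μ(1)=1,μ(11)=-1 ⇒ 0
d|12:{12,6,4,3,2,1}  Σμ=0+1+0+(-1)+(-1)+1=0
q^13  k|13↦μ(k): 1:1 13:-1  a_13=0
q^14  k|14↦μ(k): 14:1 7:-1 2:-1 1:1  a_14=0
d|15:{15,5,3,1}  Σμ=1+(-1)+(-1)+1=0

1, 0, 0, 0, 0, 0, 0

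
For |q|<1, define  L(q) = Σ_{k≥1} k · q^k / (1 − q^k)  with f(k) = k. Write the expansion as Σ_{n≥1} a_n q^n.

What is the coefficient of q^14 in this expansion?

[q^14] f(14)=14,f(7)=7,f(2)=2,f(1)=1 ⇒ 24

a_14 = 24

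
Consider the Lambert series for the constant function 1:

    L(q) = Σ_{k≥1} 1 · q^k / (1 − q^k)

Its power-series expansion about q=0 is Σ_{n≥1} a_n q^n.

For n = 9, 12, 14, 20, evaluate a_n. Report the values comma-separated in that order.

3, 6, 4, 6

[q^9] f(9)=1,f(3)=1,f(1)=1 ⇒ 3
[q^12] f(1)=1,f(2)=1,f(3)=1,f(4)=1,f(6)=1,f(12)=1 ⇒ 6
[q^14] f(14)=1,f(7)=1,f(2)=1,f(1)=1 ⇒ 4
d|20:{1,2,4,5,10,20}  Σf=1+1+1+1+1+1=6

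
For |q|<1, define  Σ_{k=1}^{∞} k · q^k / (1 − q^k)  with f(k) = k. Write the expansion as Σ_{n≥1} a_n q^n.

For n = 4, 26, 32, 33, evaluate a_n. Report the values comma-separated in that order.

7, 42, 63, 48

[q^4] f(1)=1,f(2)=2,f(4)=4 ⇒ 7
q^26  k|26↦f(k): 26:26 13:13 2:2 1:1  a_26=42
d|32:{32,16,8,4,2,1}  Σf=32+16+8+4+2+1=63
q^33  k|33↦f(k): 33:33 11:11 3:3 1:1  a_33=48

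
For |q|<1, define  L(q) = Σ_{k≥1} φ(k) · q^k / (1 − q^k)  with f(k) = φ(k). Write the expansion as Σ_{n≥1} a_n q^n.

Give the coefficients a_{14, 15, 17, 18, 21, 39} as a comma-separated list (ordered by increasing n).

[q^14] φ(1)=1,φ(2)=1,φ(7)=6,φ(14)=6 ⇒ 14
[q^15] φ(1)=1,φ(3)=2,φ(5)=4,φ(15)=8 ⇒ 15
d|17:{17,1}  Σφ=16+1=17
q^18  k|18↦φ(k): 18:6 9:6 6:2 3:2 2:1 1:1  a_18=18
d|21:{21,7,3,1}  Σφ=12+6+2+1=21
d|39:{39,13,3,1}  Σφ=24+12+2+1=39

14, 15, 17, 18, 21, 39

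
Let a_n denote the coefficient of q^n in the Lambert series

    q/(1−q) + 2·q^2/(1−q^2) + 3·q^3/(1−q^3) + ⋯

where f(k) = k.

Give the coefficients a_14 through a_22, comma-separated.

24, 24, 31, 18, 39, 20, 42, 32, 36

[q^14] f(1)=1,f(2)=2,f(7)=7,f(14)=14 ⇒ 24
[q^15] f(15)=15,f(5)=5,f(3)=3,f(1)=1 ⇒ 24
d|16:{1,2,4,8,16}  Σf=1+2+4+8+16=31
n=17: 1·17 17·1  f→[1+17]=18
d|18:{18,9,6,3,2,1}  Σf=18+9+6+3+2+1=39
[q^19] f(19)=19,f(1)=1 ⇒ 20
q^20  k|20↦f(k): 20:20 10:10 5:5 4:4 2:2 1:1  a_20=42
n=21: 21·1 7·3 3·7 1·21  f→[21+7+3+1]=32
d|22:{22,11,2,1}  Σf=22+11+2+1=36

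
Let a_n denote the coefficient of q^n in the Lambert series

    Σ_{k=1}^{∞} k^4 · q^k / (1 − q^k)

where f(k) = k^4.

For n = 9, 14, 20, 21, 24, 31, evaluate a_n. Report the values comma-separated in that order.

6643, 40834, 170898, 196964, 358258, 923522

q^9  k|9↦f(k): 1:1 3:81 9:6561  a_9=6643
n=14: 14·1 7·2 2·7 1·14  f→[38416+2401+16+1]=40834
q^20  k|20↦f(k): 20:160000 10:10000 5:625 4:256 2:16 1:1  a_20=170898
[q^21] f(21)=194481,f(7)=2401,f(3)=81,f(1)=1 ⇒ 196964
q^24  k|24↦f(k): 24:331776 12:20736 8:4096 6:1296 4:256 3:81 2:16 1:1  a_24=358258
d|31:{1,31}  Σf=1+923521=923522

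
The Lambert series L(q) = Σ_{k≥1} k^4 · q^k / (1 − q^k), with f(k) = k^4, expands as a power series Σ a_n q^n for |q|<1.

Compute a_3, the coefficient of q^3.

a_3 = 82

[q^3] f(3)=81,f(1)=1 ⇒ 82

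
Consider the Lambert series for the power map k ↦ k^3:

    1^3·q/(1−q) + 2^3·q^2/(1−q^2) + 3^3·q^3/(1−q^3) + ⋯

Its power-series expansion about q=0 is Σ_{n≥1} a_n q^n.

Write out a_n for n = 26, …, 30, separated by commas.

19782, 20440, 25112, 24390, 31752

d|26:{26,13,2,1}  Σf=17576+2197+8+1=19782
q^27  k|27↦f(k): 1:1 3:27 9:729 27:19683  a_27=20440
d|28:{1,2,4,7,14,28}  Σf=1+8+64+343+2744+21952=25112
q^29  k|29↦f(k): 29:24389 1:1  a_29=24390
[q^30] f(1)=1,f(2)=8,f(3)=27,f(5)=125,f(6)=216,f(10)=1000,f(15)=3375,f(30)=27000 ⇒ 31752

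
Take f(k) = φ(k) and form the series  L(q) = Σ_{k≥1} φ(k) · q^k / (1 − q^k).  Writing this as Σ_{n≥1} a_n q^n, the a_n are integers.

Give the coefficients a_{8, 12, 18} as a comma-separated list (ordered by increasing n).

d|8:{8,4,2,1}  Σφ=4+2+1+1=8
q^12  k|12↦φ(k): 1:1 2:1 3:2 4:2 6:2 12:4  a_12=12
q^18  k|18↦φ(k): 1:1 2:1 3:2 6:2 9:6 18:6  a_18=18

8, 12, 18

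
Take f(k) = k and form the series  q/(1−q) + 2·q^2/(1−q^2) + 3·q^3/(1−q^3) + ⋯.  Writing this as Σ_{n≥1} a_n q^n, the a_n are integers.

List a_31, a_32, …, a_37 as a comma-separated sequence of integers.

d|31:{31,1}  Σf=31+1=32
d|32:{32,16,8,4,2,1}  Σf=32+16+8+4+2+1=63
q^33  k|33↦f(k): 1:1 3:3 11:11 33:33  a_33=48
n=34: 1·34 2·17 17·2 34·1  f→[1+2+17+34]=54
d|35:{35,7,5,1}  Σf=35+7+5+1=48
n=36: 36·1 18·2 12·3 9·4 6·6 4·9 3·12 2·18 1·36  f→[36+18+12+9+6+4+3+2+1]=91
d|37:{1,37}  Σf=1+37=38

32, 63, 48, 54, 48, 91, 38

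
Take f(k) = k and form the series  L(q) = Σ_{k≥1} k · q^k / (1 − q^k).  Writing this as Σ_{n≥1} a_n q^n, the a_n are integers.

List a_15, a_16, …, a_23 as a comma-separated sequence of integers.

24, 31, 18, 39, 20, 42, 32, 36, 24

n=15: 1·15 3·5 5·3 15·1  f→[1+3+5+15]=24
n=16: 1·16 2·8 4·4 8·2 16·1  f→[1+2+4+8+16]=31
q^17  k|17↦f(k): 1:1 17:17  a_17=18
[q^18] f(18)=18,f(9)=9,f(6)=6,f(3)=3,f(2)=2,f(1)=1 ⇒ 39
[q^19] f(1)=1,f(19)=19 ⇒ 20
q^20  k|20↦f(k): 20:20 10:10 5:5 4:4 2:2 1:1  a_20=42
q^21  k|21↦f(k): 21:21 7:7 3:3 1:1  a_21=32
n=22: 1·22 2·11 11·2 22·1  f→[1+2+11+22]=36
d|23:{1,23}  Σf=1+23=24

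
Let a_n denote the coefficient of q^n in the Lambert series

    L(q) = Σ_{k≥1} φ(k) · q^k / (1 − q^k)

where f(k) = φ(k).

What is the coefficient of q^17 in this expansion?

d|17:{1,17}  Σφ=1+16=17

a_17 = 17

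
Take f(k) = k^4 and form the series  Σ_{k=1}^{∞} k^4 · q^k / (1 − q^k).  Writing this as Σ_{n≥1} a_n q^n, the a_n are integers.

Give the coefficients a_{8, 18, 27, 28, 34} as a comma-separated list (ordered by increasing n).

d|8:{8,4,2,1}  Σf=4096+256+16+1=4369
q^18  k|18↦f(k): 1:1 2:16 3:81 6:1296 9:6561 18:104976  a_18=112931
n=27: 27·1 9·3 3·9 1·27  f→[531441+6561+81+1]=538084
n=28: 28·1 14·2 7·4 4·7 2·14 1·28  f→[614656+38416+2401+256+16+1]=655746
q^34  k|34↦f(k): 34:1336336 17:83521 2:16 1:1  a_34=1419874

4369, 112931, 538084, 655746, 1419874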